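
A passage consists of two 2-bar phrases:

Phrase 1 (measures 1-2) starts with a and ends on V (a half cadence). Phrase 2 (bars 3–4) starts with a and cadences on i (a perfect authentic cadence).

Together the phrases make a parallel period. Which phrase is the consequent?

phrase 2

The phrase ending with the weaker cadence (half cadence) is the antecedent; the one ending more conclusively (perfect authentic cadence) is the consequent. The consequent is phrase 2.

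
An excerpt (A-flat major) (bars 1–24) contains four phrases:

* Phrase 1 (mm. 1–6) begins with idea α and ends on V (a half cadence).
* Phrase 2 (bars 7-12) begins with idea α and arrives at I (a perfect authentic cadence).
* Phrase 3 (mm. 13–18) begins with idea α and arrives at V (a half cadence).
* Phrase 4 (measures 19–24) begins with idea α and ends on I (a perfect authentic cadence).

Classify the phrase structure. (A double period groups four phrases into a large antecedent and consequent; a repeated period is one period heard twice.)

The cadence pattern HC–PAC–HC–PAC is weak–strong twice, and phrases 3–4 restate phrases 1–2: a period heard twice, not a double period (which would end weakly at phrase 2).

repeated period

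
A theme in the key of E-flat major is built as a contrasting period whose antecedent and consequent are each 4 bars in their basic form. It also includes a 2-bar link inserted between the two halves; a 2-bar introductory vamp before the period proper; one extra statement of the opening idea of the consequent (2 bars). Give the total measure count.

14 measures

Basic contrasting period: 4 + 4 = 8 bars.
8 (basic form) + 2 (link) + 2 (introduction) + 2 (extra statement) = 14.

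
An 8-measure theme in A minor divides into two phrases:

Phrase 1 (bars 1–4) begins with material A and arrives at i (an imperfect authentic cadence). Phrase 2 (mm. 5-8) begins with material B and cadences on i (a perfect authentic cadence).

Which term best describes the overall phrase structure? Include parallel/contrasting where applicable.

contrasting period

Phrase 1 ends with an imperfect authentic cadence (weaker) and phrase 2 with a perfect authentic cadence (stronger): antecedent + consequent = a period.
The two phrases open with different material (A / B), so the period is contrasting.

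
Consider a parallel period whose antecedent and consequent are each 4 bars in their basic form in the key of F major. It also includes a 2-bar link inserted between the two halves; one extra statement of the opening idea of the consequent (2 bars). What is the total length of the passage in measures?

12 measures

Basic parallel period: 4 + 4 = 8 bars.
8 (basic form) + 2 (link) + 2 (extra statement) = 12.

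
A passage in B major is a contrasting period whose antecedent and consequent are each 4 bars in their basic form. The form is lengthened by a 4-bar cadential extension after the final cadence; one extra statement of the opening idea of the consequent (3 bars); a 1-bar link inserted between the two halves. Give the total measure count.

Basic contrasting period: 4 + 4 = 8 bars.
8 (basic form) + 4 (cadential extension) + 3 (extra statement) + 1 (link) = 16.

16 measures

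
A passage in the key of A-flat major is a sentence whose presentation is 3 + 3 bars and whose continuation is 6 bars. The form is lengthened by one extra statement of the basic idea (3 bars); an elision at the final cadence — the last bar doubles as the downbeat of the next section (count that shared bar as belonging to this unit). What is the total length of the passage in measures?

15 measures

Basic sentence: 3 + 3 + 6 = 12 bars.
12 (basic form) + 3 (extra statement) = 15.
The elision shares a bar with the next section but does not change this unit's count.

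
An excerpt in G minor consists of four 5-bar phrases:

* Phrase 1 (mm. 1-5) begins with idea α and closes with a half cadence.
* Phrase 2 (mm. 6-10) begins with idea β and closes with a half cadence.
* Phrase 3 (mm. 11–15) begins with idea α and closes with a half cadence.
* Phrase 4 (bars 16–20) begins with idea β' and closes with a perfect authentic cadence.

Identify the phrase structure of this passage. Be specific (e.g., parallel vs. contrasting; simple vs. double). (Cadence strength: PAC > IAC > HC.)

Four phrases in two halves: the first half (measures 1–10) ends with a half cadence, the second (mm. 11–20) with a perfect authentic cadence — a large antecedent–consequent pair, i.e. a double period.
Phrase 3 begins with the same material as phrase 1, making it parallel.

parallel double period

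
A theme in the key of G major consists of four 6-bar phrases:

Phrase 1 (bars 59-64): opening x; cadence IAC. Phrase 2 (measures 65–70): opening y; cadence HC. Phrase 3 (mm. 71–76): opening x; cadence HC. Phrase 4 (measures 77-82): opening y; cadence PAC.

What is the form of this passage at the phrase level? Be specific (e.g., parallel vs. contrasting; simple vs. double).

Four phrases in two halves: the first half (measures 59–70) ends with a half cadence, the second (bars 71–82) with a perfect authentic cadence — a large antecedent–consequent pair, i.e. a double period.
Phrase 3 begins with the same material as phrase 1, making it parallel.

parallel double period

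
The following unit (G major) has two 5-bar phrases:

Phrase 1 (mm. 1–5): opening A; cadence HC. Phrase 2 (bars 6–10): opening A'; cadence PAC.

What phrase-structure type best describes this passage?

Phrase 1 ends with a half cadence (weaker) and phrase 2 with a perfect authentic cadence (stronger): antecedent + consequent = a period.
The two phrases open with the same material (A / A'), so the period is parallel.

parallel period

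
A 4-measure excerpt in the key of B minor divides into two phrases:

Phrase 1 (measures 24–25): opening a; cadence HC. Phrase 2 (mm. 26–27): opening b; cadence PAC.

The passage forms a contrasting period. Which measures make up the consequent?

The phrase ending with the weaker cadence (half cadence) is the antecedent; the one ending more conclusively (perfect authentic cadence) is the consequent. The consequent is measures 26–27.

measures 26–27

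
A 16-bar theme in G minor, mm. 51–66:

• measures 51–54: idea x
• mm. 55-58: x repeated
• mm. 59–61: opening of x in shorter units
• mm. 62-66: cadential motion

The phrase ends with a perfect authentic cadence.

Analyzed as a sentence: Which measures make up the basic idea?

measures 51–54

The presentation of a sentence is the basic idea (mm. 51–54) plus its repetition (mm. 55–58); the basic idea is therefore mm. 51–54.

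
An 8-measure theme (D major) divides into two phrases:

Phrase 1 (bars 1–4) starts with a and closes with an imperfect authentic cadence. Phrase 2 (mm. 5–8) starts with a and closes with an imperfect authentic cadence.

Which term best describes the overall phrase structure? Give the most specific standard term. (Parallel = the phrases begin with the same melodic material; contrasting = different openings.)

Both phrases have the same opening (a) and the same cadence (imperfect authentic cadence): the second is a restatement, not a consequent, so this is a repeated phrase rather than a period.

repeated phrase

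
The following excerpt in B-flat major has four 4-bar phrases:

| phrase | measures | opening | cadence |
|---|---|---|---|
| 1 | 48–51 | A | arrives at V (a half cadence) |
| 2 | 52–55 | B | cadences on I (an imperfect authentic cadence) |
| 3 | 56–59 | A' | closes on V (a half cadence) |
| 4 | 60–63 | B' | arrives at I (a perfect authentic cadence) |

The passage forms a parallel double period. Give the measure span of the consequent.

measures 56–63

In a double period the four phrases pair into a large antecedent (phrases 1–2, ending imperfect authentic cadence) and a large consequent (phrases 3–4, ending perfect authentic cadence). The consequent spans bars 56-63.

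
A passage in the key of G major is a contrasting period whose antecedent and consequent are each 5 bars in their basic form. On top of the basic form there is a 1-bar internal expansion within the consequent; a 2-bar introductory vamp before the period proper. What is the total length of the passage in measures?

Basic contrasting period: 5 + 5 = 10 bars.
10 (basic form) + 1 (internal expansion) + 2 (introduction) = 13.

13 measures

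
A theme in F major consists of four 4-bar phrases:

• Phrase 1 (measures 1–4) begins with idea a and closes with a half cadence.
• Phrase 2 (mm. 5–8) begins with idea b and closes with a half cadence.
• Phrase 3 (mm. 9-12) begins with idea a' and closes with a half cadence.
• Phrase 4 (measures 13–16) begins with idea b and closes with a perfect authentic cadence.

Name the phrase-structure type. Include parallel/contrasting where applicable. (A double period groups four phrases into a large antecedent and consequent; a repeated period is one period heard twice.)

parallel double period

Four phrases in two halves: the first half (bars 1–8) ends with a half cadence, the second (measures 9–16) with a perfect authentic cadence — a large antecedent–consequent pair, i.e. a double period.
Phrase 3 begins with the same material as phrase 1, making it parallel.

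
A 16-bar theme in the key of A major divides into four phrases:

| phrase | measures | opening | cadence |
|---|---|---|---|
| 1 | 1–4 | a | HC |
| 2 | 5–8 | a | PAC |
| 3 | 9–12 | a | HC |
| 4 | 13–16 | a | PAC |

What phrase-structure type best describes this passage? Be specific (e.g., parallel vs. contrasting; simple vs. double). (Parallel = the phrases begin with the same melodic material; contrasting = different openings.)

The cadence pattern HC–PAC–HC–PAC is weak–strong twice, and phrases 3–4 restate phrases 1–2: a period heard twice, not a double period (which would end weakly at phrase 2).

repeated period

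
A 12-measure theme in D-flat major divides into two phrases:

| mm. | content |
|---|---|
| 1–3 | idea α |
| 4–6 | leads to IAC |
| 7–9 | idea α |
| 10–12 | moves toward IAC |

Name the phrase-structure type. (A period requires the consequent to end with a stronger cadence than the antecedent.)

repeated phrase

Both phrases have the same opening (α) and the same cadence (imperfect authentic cadence): the second is a restatement, not a consequent, so this is a repeated phrase rather than a period.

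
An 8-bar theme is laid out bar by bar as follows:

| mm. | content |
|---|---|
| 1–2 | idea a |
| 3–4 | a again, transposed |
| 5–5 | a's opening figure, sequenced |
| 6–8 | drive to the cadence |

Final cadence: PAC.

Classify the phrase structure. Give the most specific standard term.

sentence

Basic idea (measures 1-2) + its repetition (mm. 3–4) form the presentation; fragmentation and cadence (mm. 5-8) form the continuation — the 8-bar whole is a sentence.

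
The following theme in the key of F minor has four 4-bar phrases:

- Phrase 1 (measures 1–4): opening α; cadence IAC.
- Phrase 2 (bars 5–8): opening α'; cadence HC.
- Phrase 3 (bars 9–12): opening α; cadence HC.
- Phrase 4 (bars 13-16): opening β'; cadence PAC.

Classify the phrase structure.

parallel double period

Four phrases in two halves: the first half (bars 1-8) ends with a half cadence, the second (mm. 9–16) with a perfect authentic cadence — a large antecedent–consequent pair, i.e. a double period.
Phrase 3 begins with the same material as phrase 1, making it parallel.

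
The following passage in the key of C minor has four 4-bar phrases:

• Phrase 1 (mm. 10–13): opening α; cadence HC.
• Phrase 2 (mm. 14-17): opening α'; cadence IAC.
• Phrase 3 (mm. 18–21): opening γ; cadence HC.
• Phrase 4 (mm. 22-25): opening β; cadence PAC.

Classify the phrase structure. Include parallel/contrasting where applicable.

contrasting double period

Four phrases in two halves: the first half (mm. 10-17) ends with an imperfect authentic cadence, the second (bars 18-25) with a perfect authentic cadence — a large antecedent–consequent pair, i.e. a double period.
Phrase 3 begins with different material from phrase 1, making it contrasting.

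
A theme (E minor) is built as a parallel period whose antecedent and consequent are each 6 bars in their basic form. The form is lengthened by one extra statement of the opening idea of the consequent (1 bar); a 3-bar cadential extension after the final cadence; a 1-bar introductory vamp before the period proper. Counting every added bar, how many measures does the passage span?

17 measures

Basic parallel period: 6 + 6 = 12 bars.
12 (basic form) + 1 (extra statement) + 3 (cadential extension) + 1 (introduction) = 17.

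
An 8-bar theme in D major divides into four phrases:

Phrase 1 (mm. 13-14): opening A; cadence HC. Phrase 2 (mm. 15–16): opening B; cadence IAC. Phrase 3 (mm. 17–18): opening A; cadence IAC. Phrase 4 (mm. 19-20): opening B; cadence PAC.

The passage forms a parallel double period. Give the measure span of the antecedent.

In a double period the four phrases pair into a large antecedent (phrases 1–2, ending imperfect authentic cadence) and a large consequent (phrases 3–4, ending perfect authentic cadence). The antecedent spans measures 13–16.

measures 13–16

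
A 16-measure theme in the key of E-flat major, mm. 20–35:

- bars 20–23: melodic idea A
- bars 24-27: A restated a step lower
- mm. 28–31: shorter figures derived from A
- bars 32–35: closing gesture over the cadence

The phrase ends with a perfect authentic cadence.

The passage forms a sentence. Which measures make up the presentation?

measures 20–27

The presentation of a sentence is the basic idea (mm. 20-23) plus its repetition (measures 24–27); the presentation is therefore bars 20–27.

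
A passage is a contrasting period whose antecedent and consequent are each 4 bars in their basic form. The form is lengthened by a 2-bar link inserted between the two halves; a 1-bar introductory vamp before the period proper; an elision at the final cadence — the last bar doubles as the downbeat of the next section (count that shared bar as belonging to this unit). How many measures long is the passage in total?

Basic contrasting period: 4 + 4 = 8 bars.
8 (basic form) + 2 (link) + 1 (introduction) = 11.
The elision shares a bar with the next section but does not change this unit's count.

11 measures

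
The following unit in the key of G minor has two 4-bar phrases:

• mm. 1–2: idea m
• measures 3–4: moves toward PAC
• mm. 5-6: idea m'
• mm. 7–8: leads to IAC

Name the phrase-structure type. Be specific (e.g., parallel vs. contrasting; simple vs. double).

The second phrase closes with an imperfect authentic cadence, which is not stronger than the first phrase's perfect authentic cadence; without a weak→strong cadential pair there is no antecedent–consequent relationship, so this is a phrase group rather than a period.

phrase group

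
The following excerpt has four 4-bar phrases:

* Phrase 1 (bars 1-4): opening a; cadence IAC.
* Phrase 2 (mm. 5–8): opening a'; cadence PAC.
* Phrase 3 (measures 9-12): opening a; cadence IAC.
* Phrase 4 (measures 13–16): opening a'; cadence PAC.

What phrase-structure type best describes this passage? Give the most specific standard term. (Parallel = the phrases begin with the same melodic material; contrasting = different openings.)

The cadence pattern IAC–PAC–IAC–PAC is weak–strong twice, and phrases 3–4 restate phrases 1–2: a period heard twice, not a double period (which would end weakly at phrase 2).

repeated period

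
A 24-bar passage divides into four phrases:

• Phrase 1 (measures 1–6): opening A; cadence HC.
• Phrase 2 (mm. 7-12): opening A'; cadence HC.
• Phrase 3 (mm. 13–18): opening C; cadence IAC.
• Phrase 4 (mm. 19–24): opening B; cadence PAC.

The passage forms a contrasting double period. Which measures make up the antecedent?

measures 1–12

In a double period the first pair of phrases (ending half cadence) is the large antecedent and the second pair (ending perfect authentic cadence) is the large consequent; the antecedent is measures 1–12.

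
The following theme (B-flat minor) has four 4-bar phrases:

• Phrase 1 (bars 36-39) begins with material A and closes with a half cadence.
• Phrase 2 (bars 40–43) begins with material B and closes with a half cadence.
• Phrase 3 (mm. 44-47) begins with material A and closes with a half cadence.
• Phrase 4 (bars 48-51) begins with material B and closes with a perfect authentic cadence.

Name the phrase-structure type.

Four phrases in two halves: the first half (measures 36–43) ends with a half cadence, the second (mm. 44-51) with a perfect authentic cadence — a large antecedent–consequent pair, i.e. a double period.
Phrase 3 begins with the same material as phrase 1, making it parallel.

parallel double period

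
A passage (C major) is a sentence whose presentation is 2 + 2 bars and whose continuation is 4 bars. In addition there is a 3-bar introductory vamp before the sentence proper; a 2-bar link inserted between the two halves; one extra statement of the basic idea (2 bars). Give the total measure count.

Basic sentence: 2 + 2 + 4 = 8 bars.
8 (basic form) + 3 (introduction) + 2 (link) + 2 (extra statement) = 15.

15 measures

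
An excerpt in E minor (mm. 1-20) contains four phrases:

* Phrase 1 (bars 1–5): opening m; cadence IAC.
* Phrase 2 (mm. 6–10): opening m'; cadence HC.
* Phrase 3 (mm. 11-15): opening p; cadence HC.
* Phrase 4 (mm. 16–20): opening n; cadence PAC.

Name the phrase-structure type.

contrasting double period

Four phrases in two halves: the first half (mm. 1-10) ends with a half cadence, the second (measures 11–20) with a perfect authentic cadence — a large antecedent–consequent pair, i.e. a double period.
Phrase 3 begins with different material from phrase 1, making it contrasting.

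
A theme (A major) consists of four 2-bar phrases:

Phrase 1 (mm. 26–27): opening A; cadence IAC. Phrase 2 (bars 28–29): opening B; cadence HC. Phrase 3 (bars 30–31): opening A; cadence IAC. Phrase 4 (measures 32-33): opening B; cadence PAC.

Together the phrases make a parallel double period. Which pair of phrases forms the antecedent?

phrases 1 and 2

In a double period the first pair of phrases (ending half cadence) is the large antecedent and the second pair (ending perfect authentic cadence) is the large consequent; the antecedent is phrases 1 and 2.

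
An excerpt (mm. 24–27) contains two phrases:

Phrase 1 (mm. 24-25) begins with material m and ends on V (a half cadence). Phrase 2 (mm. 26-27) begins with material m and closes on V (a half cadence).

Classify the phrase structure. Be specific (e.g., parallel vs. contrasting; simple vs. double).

repeated phrase

Both phrases have the same opening (m) and the same cadence (half cadence): the second is a restatement, not a consequent, so this is a repeated phrase rather than a period.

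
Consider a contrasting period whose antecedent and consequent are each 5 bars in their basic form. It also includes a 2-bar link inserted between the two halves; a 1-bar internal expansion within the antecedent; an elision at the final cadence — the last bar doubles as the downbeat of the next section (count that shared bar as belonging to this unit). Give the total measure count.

13 measures

Basic contrasting period: 5 + 5 = 10 bars.
10 (basic form) + 2 (link) + 1 (internal expansion) = 13.
The elision shares a bar with the next section but does not change this unit's count.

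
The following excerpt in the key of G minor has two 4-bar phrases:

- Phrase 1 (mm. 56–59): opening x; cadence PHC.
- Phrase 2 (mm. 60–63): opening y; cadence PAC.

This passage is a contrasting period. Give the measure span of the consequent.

The antecedent is the phrase ending with the weaker cadence (Phrygian half cadence, phrase 1) and the consequent the one ending more conclusively (perfect authentic cadence, phrase 2); the consequent is bars 60–63.

measures 60–63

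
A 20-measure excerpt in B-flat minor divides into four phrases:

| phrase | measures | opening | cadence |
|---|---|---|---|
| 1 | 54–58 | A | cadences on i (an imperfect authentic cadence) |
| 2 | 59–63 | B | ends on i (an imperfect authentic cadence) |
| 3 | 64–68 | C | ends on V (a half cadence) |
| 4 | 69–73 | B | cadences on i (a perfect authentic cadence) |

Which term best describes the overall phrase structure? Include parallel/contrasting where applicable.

Four phrases in two halves: the first half (measures 54–63) ends with an imperfect authentic cadence, the second (bars 64-73) with a perfect authentic cadence — a large antecedent–consequent pair, i.e. a double period.
Phrase 3 begins with different material from phrase 1, making it contrasting.

contrasting double period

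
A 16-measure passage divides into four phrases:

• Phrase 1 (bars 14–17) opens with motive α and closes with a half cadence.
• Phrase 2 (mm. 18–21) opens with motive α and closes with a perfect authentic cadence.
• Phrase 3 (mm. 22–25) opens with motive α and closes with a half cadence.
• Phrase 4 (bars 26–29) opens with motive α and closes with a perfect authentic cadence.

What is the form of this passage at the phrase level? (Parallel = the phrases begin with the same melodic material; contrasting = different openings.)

The cadence pattern HC–PAC–HC–PAC is weak–strong twice, and phrases 3–4 restate phrases 1–2: a period heard twice, not a double period (which would end weakly at phrase 2).

repeated period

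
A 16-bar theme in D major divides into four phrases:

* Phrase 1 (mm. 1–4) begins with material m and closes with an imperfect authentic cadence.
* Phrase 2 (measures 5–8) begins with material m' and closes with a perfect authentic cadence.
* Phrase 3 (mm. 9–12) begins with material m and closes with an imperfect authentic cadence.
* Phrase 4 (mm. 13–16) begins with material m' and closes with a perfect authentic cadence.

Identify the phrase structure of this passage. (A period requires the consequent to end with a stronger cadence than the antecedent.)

The cadence pattern IAC–PAC–IAC–PAC is weak–strong twice, and phrases 3–4 restate phrases 1–2: a period heard twice, not a double period (which would end weakly at phrase 2).

repeated period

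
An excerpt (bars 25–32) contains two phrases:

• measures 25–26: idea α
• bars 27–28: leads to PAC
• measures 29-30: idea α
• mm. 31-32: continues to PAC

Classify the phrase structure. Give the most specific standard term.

repeated phrase

Both phrases have the same opening (α) and the same cadence (perfect authentic cadence): the second is a restatement, not a consequent, so this is a repeated phrase rather than a period.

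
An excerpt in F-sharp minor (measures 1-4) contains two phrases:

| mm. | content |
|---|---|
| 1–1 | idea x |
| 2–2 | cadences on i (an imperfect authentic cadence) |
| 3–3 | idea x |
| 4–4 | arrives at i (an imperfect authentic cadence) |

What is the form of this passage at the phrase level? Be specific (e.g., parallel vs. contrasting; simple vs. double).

repeated phrase

Both phrases have the same opening (x) and the same cadence (imperfect authentic cadence): the second is a restatement, not a consequent, so this is a repeated phrase rather than a period.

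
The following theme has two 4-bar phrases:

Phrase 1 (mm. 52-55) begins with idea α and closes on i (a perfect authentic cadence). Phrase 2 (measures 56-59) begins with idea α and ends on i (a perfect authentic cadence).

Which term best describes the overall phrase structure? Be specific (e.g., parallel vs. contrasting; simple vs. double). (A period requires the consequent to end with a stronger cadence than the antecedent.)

Both phrases have the same opening (α) and the same cadence (perfect authentic cadence): the second is a restatement, not a consequent, so this is a repeated phrase rather than a period.

repeated phrase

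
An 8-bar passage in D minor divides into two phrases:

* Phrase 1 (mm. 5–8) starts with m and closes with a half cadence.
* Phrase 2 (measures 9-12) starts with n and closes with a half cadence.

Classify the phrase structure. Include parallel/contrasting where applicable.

phrase group

The second phrase closes with a half cadence, which is not stronger than the first phrase's half cadence; without a weak→strong cadential pair there is no antecedent–consequent relationship, so this is a phrase group rather than a period.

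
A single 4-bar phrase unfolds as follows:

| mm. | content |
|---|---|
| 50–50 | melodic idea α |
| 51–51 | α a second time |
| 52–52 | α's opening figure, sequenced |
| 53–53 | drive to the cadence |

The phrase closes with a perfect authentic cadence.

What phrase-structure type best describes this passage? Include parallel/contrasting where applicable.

Basic idea (m. 50) + its repetition (m. 51) form the presentation; fragmentation and cadence (bars 52–53) form the continuation — the 4-bar whole is a sentence.

sentence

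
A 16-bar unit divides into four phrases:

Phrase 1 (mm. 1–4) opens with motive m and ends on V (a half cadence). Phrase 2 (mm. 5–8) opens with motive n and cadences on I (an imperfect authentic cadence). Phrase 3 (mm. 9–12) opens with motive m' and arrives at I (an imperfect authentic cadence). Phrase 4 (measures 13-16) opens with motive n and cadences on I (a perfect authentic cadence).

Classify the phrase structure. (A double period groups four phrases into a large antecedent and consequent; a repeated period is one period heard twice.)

parallel double period

Four phrases in two halves: the first half (measures 1–8) ends with an imperfect authentic cadence, the second (bars 9–16) with a perfect authentic cadence — a large antecedent–consequent pair, i.e. a double period.
Phrase 3 begins with the same material as phrase 1, making it parallel.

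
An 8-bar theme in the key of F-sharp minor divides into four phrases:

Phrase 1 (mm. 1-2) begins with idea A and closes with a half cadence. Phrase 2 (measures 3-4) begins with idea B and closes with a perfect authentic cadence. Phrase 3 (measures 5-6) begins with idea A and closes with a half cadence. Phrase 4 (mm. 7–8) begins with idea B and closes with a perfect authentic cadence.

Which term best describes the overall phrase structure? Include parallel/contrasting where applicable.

The cadence pattern HC–PAC–HC–PAC is weak–strong twice, and phrases 3–4 restate phrases 1–2: a period heard twice, not a double period (which would end weakly at phrase 2).

repeated period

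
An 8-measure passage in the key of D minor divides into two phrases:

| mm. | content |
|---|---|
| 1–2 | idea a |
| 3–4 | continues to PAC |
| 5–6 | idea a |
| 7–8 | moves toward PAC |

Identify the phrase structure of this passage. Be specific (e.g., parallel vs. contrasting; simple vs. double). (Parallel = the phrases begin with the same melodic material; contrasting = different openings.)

repeated phrase

Both phrases have the same opening (a) and the same cadence (perfect authentic cadence): the second is a restatement, not a consequent, so this is a repeated phrase rather than a period.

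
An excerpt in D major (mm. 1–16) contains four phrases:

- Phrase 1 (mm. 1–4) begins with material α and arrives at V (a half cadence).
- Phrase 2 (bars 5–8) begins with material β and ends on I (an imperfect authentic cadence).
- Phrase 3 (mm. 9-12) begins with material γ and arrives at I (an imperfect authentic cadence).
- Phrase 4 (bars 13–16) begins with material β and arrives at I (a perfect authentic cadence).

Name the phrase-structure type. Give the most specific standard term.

contrasting double period

Four phrases in two halves: the first half (bars 1–8) ends with an imperfect authentic cadence, the second (measures 9–16) with a perfect authentic cadence — a large antecedent–consequent pair, i.e. a double period.
Phrase 3 begins with different material from phrase 1, making it contrasting.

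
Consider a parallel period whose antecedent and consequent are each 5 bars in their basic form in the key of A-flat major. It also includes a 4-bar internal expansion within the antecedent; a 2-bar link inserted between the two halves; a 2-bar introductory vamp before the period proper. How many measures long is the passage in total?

Basic parallel period: 5 + 5 = 10 bars.
10 (basic form) + 4 (internal expansion) + 2 (link) + 2 (introduction) = 18.

18 measures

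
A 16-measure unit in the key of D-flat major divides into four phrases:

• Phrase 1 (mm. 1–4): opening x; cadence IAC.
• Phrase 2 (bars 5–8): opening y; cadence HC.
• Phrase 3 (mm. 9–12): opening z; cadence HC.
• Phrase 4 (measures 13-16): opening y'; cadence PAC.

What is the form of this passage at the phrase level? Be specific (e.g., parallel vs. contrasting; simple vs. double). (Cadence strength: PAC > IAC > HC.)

contrasting double period

Four phrases in two halves: the first half (measures 1-8) ends with a half cadence, the second (measures 9-16) with a perfect authentic cadence — a large antecedent–consequent pair, i.e. a double period.
Phrase 3 begins with different material from phrase 1, making it contrasting.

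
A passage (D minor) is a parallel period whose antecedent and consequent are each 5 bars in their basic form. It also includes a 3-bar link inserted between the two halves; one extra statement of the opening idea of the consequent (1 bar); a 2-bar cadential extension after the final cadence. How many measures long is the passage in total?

Basic parallel period: 5 + 5 = 10 bars.
10 (basic form) + 3 (link) + 1 (extra statement) + 2 (cadential extension) = 16.

16 measures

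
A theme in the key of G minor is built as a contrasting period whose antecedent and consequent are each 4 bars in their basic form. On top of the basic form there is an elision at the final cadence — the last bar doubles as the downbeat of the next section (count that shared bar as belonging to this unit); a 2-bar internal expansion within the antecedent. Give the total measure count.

Basic contrasting period: 4 + 4 = 8 bars.
8 (basic form) + 2 (internal expansion) = 10.
The elision shares a bar with the next section but does not change this unit's count.

10 measures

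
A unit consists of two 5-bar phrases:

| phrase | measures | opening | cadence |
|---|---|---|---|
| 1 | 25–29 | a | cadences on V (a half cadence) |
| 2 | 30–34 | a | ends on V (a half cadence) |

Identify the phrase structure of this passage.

repeated phrase

Both phrases have the same opening (a) and the same cadence (half cadence): the second is a restatement, not a consequent, so this is a repeated phrase rather than a period.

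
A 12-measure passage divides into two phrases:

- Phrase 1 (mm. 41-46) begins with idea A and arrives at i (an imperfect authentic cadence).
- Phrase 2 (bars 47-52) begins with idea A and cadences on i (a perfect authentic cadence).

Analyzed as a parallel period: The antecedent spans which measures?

The antecedent is the phrase ending with the weaker cadence (imperfect authentic cadence, phrase 1) and the consequent the one ending more conclusively (perfect authentic cadence, phrase 2); the antecedent is mm. 41–46.

measures 41–46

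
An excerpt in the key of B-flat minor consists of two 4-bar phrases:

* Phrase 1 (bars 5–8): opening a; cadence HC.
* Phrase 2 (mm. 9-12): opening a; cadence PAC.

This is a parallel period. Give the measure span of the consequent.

measures 9–12

The phrase ending with the weaker cadence (half cadence) is the antecedent; the one ending more conclusively (perfect authentic cadence) is the consequent. The consequent is measures 9–12.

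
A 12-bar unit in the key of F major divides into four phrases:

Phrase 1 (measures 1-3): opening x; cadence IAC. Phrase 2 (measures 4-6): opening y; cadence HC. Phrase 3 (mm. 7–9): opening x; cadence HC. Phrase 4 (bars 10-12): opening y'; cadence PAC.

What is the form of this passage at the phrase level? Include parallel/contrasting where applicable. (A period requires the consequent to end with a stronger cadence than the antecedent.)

Four phrases in two halves: the first half (mm. 1–6) ends with a half cadence, the second (measures 7–12) with a perfect authentic cadence — a large antecedent–consequent pair, i.e. a double period.
Phrase 3 begins with the same material as phrase 1, making it parallel.

parallel double period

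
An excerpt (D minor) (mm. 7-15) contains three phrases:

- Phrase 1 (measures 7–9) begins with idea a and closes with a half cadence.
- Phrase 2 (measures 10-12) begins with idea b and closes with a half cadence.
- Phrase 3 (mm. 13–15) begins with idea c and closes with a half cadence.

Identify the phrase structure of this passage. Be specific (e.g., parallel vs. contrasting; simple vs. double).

phrase group

The final phrase closes with a half cadence, which is not stronger than the preceding half cadence; the 3 phrases lack an overall antecedent–consequent design and so form a phrase group.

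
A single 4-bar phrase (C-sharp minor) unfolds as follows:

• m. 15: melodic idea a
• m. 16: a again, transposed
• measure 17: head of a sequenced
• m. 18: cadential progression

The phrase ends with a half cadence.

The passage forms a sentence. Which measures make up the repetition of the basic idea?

The presentation of a sentence is the basic idea (m. 15) plus its repetition (m. 16); the repetition of the basic idea is therefore m. 16.

measures 16–16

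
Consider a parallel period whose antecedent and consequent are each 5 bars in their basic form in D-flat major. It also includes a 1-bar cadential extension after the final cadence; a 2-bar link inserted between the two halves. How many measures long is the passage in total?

13 measures

Basic parallel period: 5 + 5 = 10 bars.
10 (basic form) + 1 (cadential extension) + 2 (link) = 13.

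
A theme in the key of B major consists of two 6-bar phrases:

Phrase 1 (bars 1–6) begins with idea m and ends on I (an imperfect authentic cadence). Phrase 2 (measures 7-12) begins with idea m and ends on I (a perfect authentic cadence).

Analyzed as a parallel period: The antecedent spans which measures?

measures 1–6

The antecedent is the phrase ending with the weaker cadence (imperfect authentic cadence, phrase 1) and the consequent the one ending more conclusively (perfect authentic cadence, phrase 2); the antecedent is mm. 1–6.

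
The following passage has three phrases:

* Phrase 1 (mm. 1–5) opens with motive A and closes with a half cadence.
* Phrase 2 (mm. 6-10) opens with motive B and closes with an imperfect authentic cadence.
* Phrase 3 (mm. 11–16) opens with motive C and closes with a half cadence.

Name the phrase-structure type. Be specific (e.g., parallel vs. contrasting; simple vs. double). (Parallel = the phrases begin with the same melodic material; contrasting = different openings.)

The final phrase closes with a half cadence, which is not stronger than the preceding imperfect authentic cadence; the 3 phrases lack an overall antecedent–consequent design and so form a phrase group.

phrase group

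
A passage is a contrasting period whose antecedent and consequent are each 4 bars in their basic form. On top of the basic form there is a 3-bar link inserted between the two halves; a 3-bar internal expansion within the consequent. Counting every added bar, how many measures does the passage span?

14 measures

Basic contrasting period: 4 + 4 = 8 bars.
8 (basic form) + 3 (link) + 3 (internal expansion) = 14.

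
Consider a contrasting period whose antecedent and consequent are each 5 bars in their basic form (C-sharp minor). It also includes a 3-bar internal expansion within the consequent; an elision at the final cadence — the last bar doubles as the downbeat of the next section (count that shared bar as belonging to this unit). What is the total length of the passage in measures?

Basic contrasting period: 5 + 5 = 10 bars.
10 (basic form) + 3 (internal expansion) = 13.
The elision shares a bar with the next section but does not change this unit's count.

13 measures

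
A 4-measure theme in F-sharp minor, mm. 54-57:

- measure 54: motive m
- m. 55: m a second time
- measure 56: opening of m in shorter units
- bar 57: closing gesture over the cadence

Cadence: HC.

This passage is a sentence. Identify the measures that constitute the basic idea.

measures 54–54

The presentation of a sentence is the basic idea (m. 54) plus its repetition (bar 55); the basic idea is therefore m. 54.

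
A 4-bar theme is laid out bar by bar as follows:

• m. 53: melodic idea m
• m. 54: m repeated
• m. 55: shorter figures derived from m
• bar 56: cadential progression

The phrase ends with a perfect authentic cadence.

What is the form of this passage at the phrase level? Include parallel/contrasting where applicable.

Basic idea (bar 53) + its repetition (bar 54) form the presentation; fragmentation and cadence (mm. 55–56) form the continuation — the 4-bar whole is a sentence.

sentence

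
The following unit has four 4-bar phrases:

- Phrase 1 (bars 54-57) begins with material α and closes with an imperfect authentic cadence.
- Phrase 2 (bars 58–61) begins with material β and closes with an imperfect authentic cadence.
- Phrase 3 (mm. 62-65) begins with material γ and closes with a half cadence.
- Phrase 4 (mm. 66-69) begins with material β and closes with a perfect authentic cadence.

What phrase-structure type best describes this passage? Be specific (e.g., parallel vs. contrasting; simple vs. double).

Four phrases in two halves: the first half (mm. 54–61) ends with an imperfect authentic cadence, the second (mm. 62–69) with a perfect authentic cadence — a large antecedent–consequent pair, i.e. a double period.
Phrase 3 begins with different material from phrase 1, making it contrasting.

contrasting double period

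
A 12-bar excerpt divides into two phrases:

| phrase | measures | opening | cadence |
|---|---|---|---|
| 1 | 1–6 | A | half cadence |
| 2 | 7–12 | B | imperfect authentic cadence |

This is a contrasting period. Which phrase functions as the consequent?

The phrase ending with the weaker cadence (half cadence) is the antecedent; the one ending more conclusively (imperfect authentic cadence) is the consequent. The consequent is phrase 2.

phrase 2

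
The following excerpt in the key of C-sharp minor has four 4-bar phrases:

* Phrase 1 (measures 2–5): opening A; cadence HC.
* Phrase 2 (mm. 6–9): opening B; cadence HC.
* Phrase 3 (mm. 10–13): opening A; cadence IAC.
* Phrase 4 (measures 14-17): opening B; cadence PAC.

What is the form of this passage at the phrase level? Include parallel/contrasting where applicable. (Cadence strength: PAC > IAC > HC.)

Four phrases in two halves: the first half (mm. 2–9) ends with a half cadence, the second (mm. 10–17) with a perfect authentic cadence — a large antecedent–consequent pair, i.e. a double period.
Phrase 3 begins with the same material as phrase 1, making it parallel.

parallel double period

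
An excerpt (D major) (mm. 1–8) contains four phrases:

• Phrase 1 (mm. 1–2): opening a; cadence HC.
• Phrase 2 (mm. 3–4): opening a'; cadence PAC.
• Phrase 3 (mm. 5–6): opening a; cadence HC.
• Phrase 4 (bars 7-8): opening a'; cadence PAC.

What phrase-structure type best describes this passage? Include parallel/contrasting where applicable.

repeated period

The cadence pattern HC–PAC–HC–PAC is weak–strong twice, and phrases 3–4 restate phrases 1–2: a period heard twice, not a double period (which would end weakly at phrase 2).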